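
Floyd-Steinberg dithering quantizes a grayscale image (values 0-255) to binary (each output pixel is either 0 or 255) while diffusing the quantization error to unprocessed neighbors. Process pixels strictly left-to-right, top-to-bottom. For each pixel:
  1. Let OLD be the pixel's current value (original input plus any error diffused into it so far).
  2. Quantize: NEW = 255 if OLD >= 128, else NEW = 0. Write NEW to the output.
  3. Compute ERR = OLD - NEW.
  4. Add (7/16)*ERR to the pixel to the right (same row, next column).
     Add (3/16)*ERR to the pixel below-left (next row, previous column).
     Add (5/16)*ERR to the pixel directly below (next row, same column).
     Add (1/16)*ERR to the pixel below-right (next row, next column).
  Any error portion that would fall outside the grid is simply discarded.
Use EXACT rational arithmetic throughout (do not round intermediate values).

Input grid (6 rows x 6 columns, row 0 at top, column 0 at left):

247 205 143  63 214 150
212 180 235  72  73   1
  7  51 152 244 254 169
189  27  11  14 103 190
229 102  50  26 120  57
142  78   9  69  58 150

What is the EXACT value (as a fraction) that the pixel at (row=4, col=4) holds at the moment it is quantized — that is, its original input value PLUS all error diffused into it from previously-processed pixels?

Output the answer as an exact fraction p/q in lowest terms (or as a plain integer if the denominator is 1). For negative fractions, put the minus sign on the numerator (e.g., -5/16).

Answer: 6534368810593031/35184372088832

Derivation:
(0,0): OLD=247 → NEW=255, ERR=-8
(0,1): OLD=403/2 → NEW=255, ERR=-107/2
(0,2): OLD=3827/32 → NEW=0, ERR=3827/32
(0,3): OLD=59045/512 → NEW=0, ERR=59045/512
(0,4): OLD=2166403/8192 → NEW=255, ERR=77443/8192
(0,5): OLD=20202901/131072 → NEW=255, ERR=-13220459/131072
(1,0): OLD=6383/32 → NEW=255, ERR=-1777/32
(1,1): OLD=41193/256 → NEW=255, ERR=-24087/256
(1,2): OLD=2043805/8192 → NEW=255, ERR=-45155/8192
(1,3): OLD=3764185/32768 → NEW=0, ERR=3764185/32768
(1,4): OLD=240138859/2097152 → NEW=0, ERR=240138859/2097152
(1,5): OLD=676715133/33554432 → NEW=0, ERR=676715133/33554432
(2,0): OLD=-114669/4096 → NEW=0, ERR=-114669/4096
(2,1): OLD=635009/131072 → NEW=0, ERR=635009/131072
(2,2): OLD=352437443/2097152 → NEW=255, ERR=-182336317/2097152
(2,3): OLD=4412161643/16777216 → NEW=255, ERR=133971563/16777216
(2,4): OLD=163336593089/536870912 → NEW=255, ERR=26434510529/536870912
(2,5): OLD=1752353278295/8589934592 → NEW=255, ERR=-438080042665/8589934592
(3,0): OLD=379919715/2097152 → NEW=255, ERR=-154854045/2097152
(3,1): OLD=-366463705/16777216 → NEW=0, ERR=-366463705/16777216
(3,2): OLD=-3211356379/134217728 → NEW=0, ERR=-3211356379/134217728
(3,3): OLD=84401990191/8589934592 → NEW=0, ERR=84401990191/8589934592
(3,4): OLD=7808070146767/68719476736 → NEW=0, ERR=7808070146767/68719476736
(3,5): OLD=249424115945921/1099511627776 → NEW=255, ERR=-30951349136959/1099511627776
(4,0): OLD=54178166509/268435456 → NEW=255, ERR=-14272874771/268435456
(4,1): OLD=269769988361/4294967296 → NEW=0, ERR=269769988361/4294967296
(4,2): OLD=9686670022987/137438953472 → NEW=0, ERR=9686670022987/137438953472
(4,3): OLD=175293445969047/2199023255552 → NEW=0, ERR=175293445969047/2199023255552
(4,4): OLD=6534368810593031/35184372088832 → NEW=255, ERR=-2437646072059129/35184372088832
Target (4,4): original=120, with diffused error = 6534368810593031/35184372088832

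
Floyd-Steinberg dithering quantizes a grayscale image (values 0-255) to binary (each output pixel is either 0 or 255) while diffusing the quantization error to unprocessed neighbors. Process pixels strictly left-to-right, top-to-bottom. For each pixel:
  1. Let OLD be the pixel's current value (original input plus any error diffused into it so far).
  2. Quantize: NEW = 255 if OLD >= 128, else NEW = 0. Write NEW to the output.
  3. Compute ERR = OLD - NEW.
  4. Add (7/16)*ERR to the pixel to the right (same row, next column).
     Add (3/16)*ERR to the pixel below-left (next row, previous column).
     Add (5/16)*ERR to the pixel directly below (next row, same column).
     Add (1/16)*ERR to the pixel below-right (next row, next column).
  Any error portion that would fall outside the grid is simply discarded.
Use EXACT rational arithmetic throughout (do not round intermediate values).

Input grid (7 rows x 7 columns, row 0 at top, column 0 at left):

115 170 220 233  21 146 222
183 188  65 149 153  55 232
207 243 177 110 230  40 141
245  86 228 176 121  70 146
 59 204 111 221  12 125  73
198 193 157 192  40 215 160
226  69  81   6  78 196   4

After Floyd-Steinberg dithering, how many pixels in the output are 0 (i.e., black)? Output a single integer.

Answer: 21

Derivation:
(0,0): OLD=115 → NEW=0, ERR=115
(0,1): OLD=3525/16 → NEW=255, ERR=-555/16
(0,2): OLD=52435/256 → NEW=255, ERR=-12845/256
(0,3): OLD=864453/4096 → NEW=255, ERR=-180027/4096
(0,4): OLD=116067/65536 → NEW=0, ERR=116067/65536
(0,5): OLD=153904565/1048576 → NEW=255, ERR=-113482315/1048576
(0,6): OLD=2930165747/16777216 → NEW=255, ERR=-1348024333/16777216
(1,0): OLD=54383/256 → NEW=255, ERR=-10897/256
(1,1): OLD=320137/2048 → NEW=255, ERR=-202103/2048
(1,2): OLD=-279363/65536 → NEW=0, ERR=-279363/65536
(1,3): OLD=34235001/262144 → NEW=255, ERR=-32611719/262144
(1,4): OLD=1276537419/16777216 → NEW=0, ERR=1276537419/16777216
(1,5): OLD=5303383483/134217728 → NEW=0, ERR=5303383483/134217728
(1,6): OLD=466893181077/2147483648 → NEW=255, ERR=-80715149163/2147483648
(2,0): OLD=5740787/32768 → NEW=255, ERR=-2615053/32768
(2,1): OLD=182229025/1048576 → NEW=255, ERR=-85157855/1048576
(2,2): OLD=1856295843/16777216 → NEW=0, ERR=1856295843/16777216
(2,3): OLD=17922158155/134217728 → NEW=255, ERR=-16303362485/134217728
(2,4): OLD=215036074363/1073741824 → NEW=255, ERR=-58768090757/1073741824
(2,5): OLD=897158284905/34359738368 → NEW=0, ERR=897158284905/34359738368
(2,6): OLD=78696131991151/549755813888 → NEW=255, ERR=-61491600550289/549755813888
(3,0): OLD=3436535875/16777216 → NEW=255, ERR=-841654205/16777216
(3,1): OLD=7305610887/134217728 → NEW=0, ERR=7305610887/134217728
(3,2): OLD=277603544389/1073741824 → NEW=255, ERR=3799379269/1073741824
(3,3): OLD=585154198387/4294967296 → NEW=255, ERR=-510062462093/4294967296
(3,4): OLD=27071875140675/549755813888 → NEW=0, ERR=27071875140675/549755813888
(3,5): OLD=331219118106617/4398046511104 → NEW=0, ERR=331219118106617/4398046511104
(3,6): OLD=10247542715141543/70368744177664 → NEW=255, ERR=-7696487050162777/70368744177664
(4,0): OLD=114952199693/2147483648 → NEW=0, ERR=114952199693/2147483648
(4,1): OLD=8313565433257/34359738368 → NEW=255, ERR=-448167850583/34359738368
(4,2): OLD=48122358367367/549755813888 → NEW=0, ERR=48122358367367/549755813888
(4,3): OLD=1018756999173885/4398046511104 → NEW=255, ERR=-102744861157635/4398046511104
(4,4): OLD=839719650396071/35184372088832 → NEW=0, ERR=839719650396071/35184372088832
(4,5): OLD=159366831776920423/1125899906842624 → NEW=255, ERR=-127737644467948697/1125899906842624
(4,6): OLD=-110039289861184255/18014398509481984 → NEW=0, ERR=-110039289861184255/18014398509481984
(5,0): OLD=116703323573515/549755813888 → NEW=255, ERR=-23484408967925/549755813888
(5,1): OLD=835598250343769/4398046511104 → NEW=255, ERR=-285903609987751/4398046511104
(5,2): OLD=5302930916163071/35184372088832 → NEW=255, ERR=-3669083966489089/35184372088832
(5,3): OLD=41945999365931291/281474976710656 → NEW=255, ERR=-29830119695285989/281474976710656
(5,4): OLD=-389827884885557623/18014398509481984 → NEW=0, ERR=-389827884885557623/18014398509481984
(5,5): OLD=24560771356201230713/144115188075855872 → NEW=255, ERR=-12188601603142016647/144115188075855872
(5,6): OLD=262862680165852112375/2305843009213693952 → NEW=0, ERR=262862680165852112375/2305843009213693952
(6,0): OLD=14106248995471811/70368744177664 → NEW=255, ERR=-3837780769832509/70368744177664
(6,1): OLD=2929831237464479/1125899906842624 → NEW=0, ERR=2929831237464479/1125899906842624
(6,2): OLD=461468902791741693/18014398509481984 → NEW=0, ERR=461468902791741693/18014398509481984
(6,3): OLD=-3817014185769070301/144115188075855872 → NEW=0, ERR=-3817014185769070301/144115188075855872
(6,4): OLD=10713089241181231865/288230376151711744 → NEW=0, ERR=10713089241181231865/288230376151711744
(6,5): OLD=7594658617381136847533/36893488147419103232 → NEW=255, ERR=-1813180860210734476627/36893488147419103232
(6,6): OLD=7577649622823493998827/590295810358705651712 → NEW=0, ERR=7577649622823493998827/590295810358705651712
Output grid:
  Row 0: .###.##  (2 black, running=2)
  Row 1: ##.#..#  (3 black, running=5)
  Row 2: ##.##.#  (2 black, running=7)
  Row 3: #.##..#  (3 black, running=10)
  Row 4: .#.#.#.  (4 black, running=14)
  Row 5: ####.#.  (2 black, running=16)
  Row 6: #....#.  (5 black, running=21)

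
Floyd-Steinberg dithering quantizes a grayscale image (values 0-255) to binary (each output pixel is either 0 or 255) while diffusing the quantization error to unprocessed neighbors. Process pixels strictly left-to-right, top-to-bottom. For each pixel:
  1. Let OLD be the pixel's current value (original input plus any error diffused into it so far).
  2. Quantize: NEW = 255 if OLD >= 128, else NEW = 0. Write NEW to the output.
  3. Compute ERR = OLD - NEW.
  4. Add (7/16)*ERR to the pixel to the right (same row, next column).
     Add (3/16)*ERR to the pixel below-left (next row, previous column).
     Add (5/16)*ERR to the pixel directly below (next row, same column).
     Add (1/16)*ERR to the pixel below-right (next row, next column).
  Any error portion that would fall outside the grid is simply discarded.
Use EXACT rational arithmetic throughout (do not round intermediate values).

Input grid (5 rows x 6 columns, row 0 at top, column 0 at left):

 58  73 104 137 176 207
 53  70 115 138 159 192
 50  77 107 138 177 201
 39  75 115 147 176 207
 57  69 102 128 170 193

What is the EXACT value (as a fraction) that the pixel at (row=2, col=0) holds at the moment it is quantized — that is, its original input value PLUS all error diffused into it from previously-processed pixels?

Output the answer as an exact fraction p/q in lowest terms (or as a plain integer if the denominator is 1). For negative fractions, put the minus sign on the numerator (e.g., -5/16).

(0,0): OLD=58 → NEW=0, ERR=58
(0,1): OLD=787/8 → NEW=0, ERR=787/8
(0,2): OLD=18821/128 → NEW=255, ERR=-13819/128
(0,3): OLD=183843/2048 → NEW=0, ERR=183843/2048
(0,4): OLD=7054069/32768 → NEW=255, ERR=-1301771/32768
(0,5): OLD=99415219/524288 → NEW=255, ERR=-34278221/524288
(1,0): OLD=11465/128 → NEW=0, ERR=11465/128
(1,1): OLD=126271/1024 → NEW=0, ERR=126271/1024
(1,2): OLD=5183595/32768 → NEW=255, ERR=-3172245/32768
(1,3): OLD=14352623/131072 → NEW=0, ERR=14352623/131072
(1,4): OLD=1575749581/8388608 → NEW=255, ERR=-563345459/8388608
(1,5): OLD=18750874507/134217728 → NEW=255, ERR=-15474646133/134217728
(2,0): OLD=1656613/16384 → NEW=0, ERR=1656613/16384
Target (2,0): original=50, with diffused error = 1656613/16384

Answer: 1656613/16384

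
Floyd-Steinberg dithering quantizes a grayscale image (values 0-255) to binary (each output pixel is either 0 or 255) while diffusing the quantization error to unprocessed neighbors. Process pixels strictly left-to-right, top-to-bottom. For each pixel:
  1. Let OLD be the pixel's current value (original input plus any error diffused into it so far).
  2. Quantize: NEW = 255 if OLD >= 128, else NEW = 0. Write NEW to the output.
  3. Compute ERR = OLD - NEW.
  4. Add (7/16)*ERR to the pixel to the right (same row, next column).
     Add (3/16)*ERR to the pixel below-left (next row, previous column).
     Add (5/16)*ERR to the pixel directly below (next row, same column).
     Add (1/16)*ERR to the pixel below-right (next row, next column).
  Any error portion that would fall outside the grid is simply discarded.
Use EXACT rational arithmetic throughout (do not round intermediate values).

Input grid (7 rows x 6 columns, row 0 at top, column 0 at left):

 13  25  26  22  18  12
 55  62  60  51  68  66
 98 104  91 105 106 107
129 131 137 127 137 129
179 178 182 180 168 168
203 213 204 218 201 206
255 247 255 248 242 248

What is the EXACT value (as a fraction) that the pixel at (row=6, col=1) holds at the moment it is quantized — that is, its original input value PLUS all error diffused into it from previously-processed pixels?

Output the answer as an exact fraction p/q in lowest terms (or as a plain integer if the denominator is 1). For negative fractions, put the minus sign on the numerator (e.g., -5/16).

(0,0): OLD=13 → NEW=0, ERR=13
(0,1): OLD=491/16 → NEW=0, ERR=491/16
(0,2): OLD=10093/256 → NEW=0, ERR=10093/256
(0,3): OLD=160763/4096 → NEW=0, ERR=160763/4096
(0,4): OLD=2304989/65536 → NEW=0, ERR=2304989/65536
(0,5): OLD=28717835/1048576 → NEW=0, ERR=28717835/1048576
(1,0): OLD=16593/256 → NEW=0, ERR=16593/256
(1,1): OLD=221495/2048 → NEW=0, ERR=221495/2048
(1,2): OLD=8448515/65536 → NEW=255, ERR=-8263165/65536
(1,3): OLD=4498759/262144 → NEW=0, ERR=4498759/262144
(1,4): OLD=1578523893/16777216 → NEW=0, ERR=1578523893/16777216
(1,5): OLD=31653911331/268435456 → NEW=0, ERR=31653911331/268435456
(2,0): OLD=4539469/32768 → NEW=255, ERR=-3816371/32768
(2,1): OLD=70520223/1048576 → NEW=0, ERR=70520223/1048576
(2,2): OLD=1526705565/16777216 → NEW=0, ERR=1526705565/16777216
(2,3): OLD=21466233077/134217728 → NEW=255, ERR=-12759287563/134217728
(2,4): OLD=502486882143/4294967296 → NEW=0, ERR=502486882143/4294967296
(2,5): OLD=13806807208841/68719476736 → NEW=255, ERR=-3716659358839/68719476736
(3,0): OLD=1765202173/16777216 → NEW=0, ERR=1765202173/16777216
(3,1): OLD=27894606265/134217728 → NEW=255, ERR=-6330914375/134217728
(3,2): OLD=140852903803/1073741824 → NEW=255, ERR=-132951261317/1073741824
(3,3): OLD=4861549489585/68719476736 → NEW=0, ERR=4861549489585/68719476736
(3,4): OLD=103590078347537/549755813888 → NEW=255, ERR=-36597654193903/549755813888
(3,5): OLD=794164367068255/8796093022208 → NEW=0, ERR=794164367068255/8796093022208
(4,0): OLD=436014916787/2147483648 → NEW=255, ERR=-111593413453/2147483648
(4,1): OLD=4256644695575/34359738368 → NEW=0, ERR=4256644695575/34359738368
(4,2): OLD=228502958680597/1099511627776 → NEW=255, ERR=-51872506402283/1099511627776
(4,3): OLD=2836681885593673/17592186044416 → NEW=255, ERR=-1649325555732407/17592186044416
(4,4): OLD=35896435397982169/281474976710656 → NEW=0, ERR=35896435397982169/281474976710656
(4,5): OLD=1116208084967760975/4503599627370496 → NEW=255, ERR=-32209820011715505/4503599627370496
(5,0): OLD=115442891229749/549755813888 → NEW=255, ERR=-24744841311691/549755813888
(5,1): OLD=3869017653494149/17592186044416 → NEW=255, ERR=-616989787831931/17592186044416
(5,2): OLD=23091795819452423/140737488355328 → NEW=255, ERR=-12796263711156217/140737488355328
(5,3): OLD=765100926906950589/4503599627370496 → NEW=255, ERR=-383316978072525891/4503599627370496
(5,4): OLD=1769151948081470589/9007199254740992 → NEW=255, ERR=-527683861877482371/9007199254740992
(5,5): OLD=26820529443102207393/144115188075855872 → NEW=255, ERR=-9928843516241039967/144115188075855872
(6,0): OLD=65965975087850927/281474976710656 → NEW=255, ERR=-5810143973366353/281474976710656
(6,1): OLD=932911976101870467/4503599627370496 → NEW=255, ERR=-215505928877606013/4503599627370496
Target (6,1): original=247, with diffused error = 932911976101870467/4503599627370496

Answer: 932911976101870467/4503599627370496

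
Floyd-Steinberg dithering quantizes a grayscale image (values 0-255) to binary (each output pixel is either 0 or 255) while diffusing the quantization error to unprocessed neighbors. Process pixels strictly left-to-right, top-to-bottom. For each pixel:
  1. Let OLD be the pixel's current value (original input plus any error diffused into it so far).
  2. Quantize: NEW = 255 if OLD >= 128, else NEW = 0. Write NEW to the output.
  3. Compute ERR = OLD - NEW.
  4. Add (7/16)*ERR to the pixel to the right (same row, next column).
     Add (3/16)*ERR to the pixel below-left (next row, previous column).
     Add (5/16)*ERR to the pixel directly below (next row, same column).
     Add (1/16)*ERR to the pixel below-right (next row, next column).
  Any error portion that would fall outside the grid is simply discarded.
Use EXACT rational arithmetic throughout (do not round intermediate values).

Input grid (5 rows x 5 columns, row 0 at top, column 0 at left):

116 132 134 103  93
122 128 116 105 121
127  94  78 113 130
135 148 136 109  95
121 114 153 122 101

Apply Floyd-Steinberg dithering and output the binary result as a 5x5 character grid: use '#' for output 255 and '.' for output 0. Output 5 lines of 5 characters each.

(0,0): OLD=116 → NEW=0, ERR=116
(0,1): OLD=731/4 → NEW=255, ERR=-289/4
(0,2): OLD=6553/64 → NEW=0, ERR=6553/64
(0,3): OLD=151343/1024 → NEW=255, ERR=-109777/1024
(0,4): OLD=755273/16384 → NEW=0, ERR=755273/16384
(1,0): OLD=9261/64 → NEW=255, ERR=-7059/64
(1,1): OLD=42811/512 → NEW=0, ERR=42811/512
(1,2): OLD=2620823/16384 → NEW=255, ERR=-1557097/16384
(1,3): OLD=2946667/65536 → NEW=0, ERR=2946667/65536
(1,4): OLD=155584097/1048576 → NEW=255, ERR=-111802783/1048576
(2,0): OLD=886457/8192 → NEW=0, ERR=886457/8192
(2,1): OLD=37423299/262144 → NEW=255, ERR=-29423421/262144
(2,2): OLD=53903241/4194304 → NEW=0, ERR=53903241/4194304
(2,3): OLD=7163307531/67108864 → NEW=0, ERR=7163307531/67108864
(2,4): OLD=156970086285/1073741824 → NEW=255, ERR=-116834078835/1073741824
(3,0): OLD=619793897/4194304 → NEW=255, ERR=-449753623/4194304
(3,1): OLD=2522769269/33554432 → NEW=0, ERR=2522769269/33554432
(3,2): OLD=199617443927/1073741824 → NEW=255, ERR=-74186721193/1073741824
(3,3): OLD=198707536047/2147483648 → NEW=0, ERR=198707536047/2147483648
(3,4): OLD=3716012949931/34359738368 → NEW=0, ERR=3716012949931/34359738368
(4,0): OLD=54539543239/536870912 → NEW=0, ERR=54539543239/536870912
(4,1): OLD=2788004684295/17179869184 → NEW=255, ERR=-1592861957625/17179869184
(4,2): OLD=31031987094473/274877906944 → NEW=0, ERR=31031987094473/274877906944
(4,3): OLD=951150917259015/4398046511104 → NEW=255, ERR=-170350943072505/4398046511104
(4,4): OLD=8699987882216625/70368744177664 → NEW=0, ERR=8699987882216625/70368744177664
Row 0: .#.#.
Row 1: #.#.#
Row 2: .#..#
Row 3: #.#..
Row 4: .#.#.

Answer: .#.#.
#.#.#
.#..#
#.#..
.#.#.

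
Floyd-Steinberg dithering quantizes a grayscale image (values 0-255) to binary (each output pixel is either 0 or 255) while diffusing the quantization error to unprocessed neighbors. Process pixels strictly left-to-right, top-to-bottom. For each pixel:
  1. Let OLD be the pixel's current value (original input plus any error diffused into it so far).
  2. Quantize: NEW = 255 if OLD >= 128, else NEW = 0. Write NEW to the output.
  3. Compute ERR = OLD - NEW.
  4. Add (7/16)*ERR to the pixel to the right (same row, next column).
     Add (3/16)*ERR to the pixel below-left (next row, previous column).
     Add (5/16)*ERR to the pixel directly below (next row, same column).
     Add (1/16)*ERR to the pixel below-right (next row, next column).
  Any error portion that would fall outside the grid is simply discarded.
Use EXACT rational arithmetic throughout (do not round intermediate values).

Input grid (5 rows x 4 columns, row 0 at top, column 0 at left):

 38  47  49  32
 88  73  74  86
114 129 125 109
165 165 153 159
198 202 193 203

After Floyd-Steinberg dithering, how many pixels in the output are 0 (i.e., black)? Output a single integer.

Answer: 10

Derivation:
(0,0): OLD=38 → NEW=0, ERR=38
(0,1): OLD=509/8 → NEW=0, ERR=509/8
(0,2): OLD=9835/128 → NEW=0, ERR=9835/128
(0,3): OLD=134381/2048 → NEW=0, ERR=134381/2048
(1,0): OLD=14311/128 → NEW=0, ERR=14311/128
(1,1): OLD=162385/1024 → NEW=255, ERR=-98735/1024
(1,2): OLD=2362789/32768 → NEW=0, ERR=2362789/32768
(1,3): OLD=74896531/524288 → NEW=255, ERR=-58796909/524288
(2,0): OLD=2144011/16384 → NEW=255, ERR=-2033909/16384
(2,1): OLD=34112809/524288 → NEW=0, ERR=34112809/524288
(2,2): OLD=156180717/1048576 → NEW=255, ERR=-111206163/1048576
(2,3): OLD=537913561/16777216 → NEW=0, ERR=537913561/16777216
(3,0): OLD=1161033307/8388608 → NEW=255, ERR=-978061733/8388608
(3,1): OLD=14318208389/134217728 → NEW=0, ERR=14318208389/134217728
(3,2): OLD=379263317115/2147483648 → NEW=255, ERR=-168345013125/2147483648
(3,3): OLD=4401297765853/34359738368 → NEW=255, ERR=-4360435517987/34359738368
(4,0): OLD=389911448831/2147483648 → NEW=255, ERR=-157696881409/2147483648
(4,1): OLD=3113413404285/17179869184 → NEW=255, ERR=-1267453237635/17179869184
(4,2): OLD=65475080497117/549755813888 → NEW=0, ERR=65475080497117/549755813888
(4,3): OLD=1852001282189083/8796093022208 → NEW=255, ERR=-391002438473957/8796093022208
Output grid:
  Row 0: ....  (4 black, running=4)
  Row 1: .#.#  (2 black, running=6)
  Row 2: #.#.  (2 black, running=8)
  Row 3: #.##  (1 black, running=9)
  Row 4: ##.#  (1 black, running=10)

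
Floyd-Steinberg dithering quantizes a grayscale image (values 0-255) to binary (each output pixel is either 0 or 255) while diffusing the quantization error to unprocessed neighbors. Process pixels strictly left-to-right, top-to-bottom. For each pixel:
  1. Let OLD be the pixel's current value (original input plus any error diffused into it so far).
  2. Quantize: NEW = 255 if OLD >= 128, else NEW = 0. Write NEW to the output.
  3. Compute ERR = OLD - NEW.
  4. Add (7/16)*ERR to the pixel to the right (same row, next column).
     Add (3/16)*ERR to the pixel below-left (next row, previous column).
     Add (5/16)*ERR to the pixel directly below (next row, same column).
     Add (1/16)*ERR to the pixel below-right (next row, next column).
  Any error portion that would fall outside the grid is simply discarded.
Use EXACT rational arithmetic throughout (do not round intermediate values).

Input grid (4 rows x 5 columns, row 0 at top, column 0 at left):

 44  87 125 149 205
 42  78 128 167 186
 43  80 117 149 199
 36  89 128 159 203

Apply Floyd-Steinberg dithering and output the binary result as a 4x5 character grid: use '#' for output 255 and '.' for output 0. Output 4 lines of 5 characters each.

Answer: ..#.#
.#.##
..#.#
..###

Derivation:
(0,0): OLD=44 → NEW=0, ERR=44
(0,1): OLD=425/4 → NEW=0, ERR=425/4
(0,2): OLD=10975/64 → NEW=255, ERR=-5345/64
(0,3): OLD=115161/1024 → NEW=0, ERR=115161/1024
(0,4): OLD=4164847/16384 → NEW=255, ERR=-13073/16384
(1,0): OLD=4843/64 → NEW=0, ERR=4843/64
(1,1): OLD=67277/512 → NEW=255, ERR=-63283/512
(1,2): OLD=1237873/16384 → NEW=0, ERR=1237873/16384
(1,3): OLD=15062125/65536 → NEW=255, ERR=-1649555/65536
(1,4): OLD=190597095/1048576 → NEW=255, ERR=-76789785/1048576
(2,0): OLD=356127/8192 → NEW=0, ERR=356127/8192
(2,1): OLD=20785445/262144 → NEW=0, ERR=20785445/262144
(2,2): OLD=683065967/4194304 → NEW=255, ERR=-386481553/4194304
(2,3): OLD=6161410333/67108864 → NEW=0, ERR=6161410333/67108864
(2,4): OLD=230542619787/1073741824 → NEW=255, ERR=-43261545333/1073741824
(3,0): OLD=270331599/4194304 → NEW=0, ERR=270331599/4194304
(3,1): OLD=4275369027/33554432 → NEW=0, ERR=4275369027/33554432
(3,2): OLD=190180900529/1073741824 → NEW=255, ERR=-83623264591/1073741824
(3,3): OLD=301303157649/2147483648 → NEW=255, ERR=-246305172591/2147483648
(3,4): OLD=5015440357893/34359738368 → NEW=255, ERR=-3746292925947/34359738368
Row 0: ..#.#
Row 1: .#.##
Row 2: ..#.#
Row 3: ..###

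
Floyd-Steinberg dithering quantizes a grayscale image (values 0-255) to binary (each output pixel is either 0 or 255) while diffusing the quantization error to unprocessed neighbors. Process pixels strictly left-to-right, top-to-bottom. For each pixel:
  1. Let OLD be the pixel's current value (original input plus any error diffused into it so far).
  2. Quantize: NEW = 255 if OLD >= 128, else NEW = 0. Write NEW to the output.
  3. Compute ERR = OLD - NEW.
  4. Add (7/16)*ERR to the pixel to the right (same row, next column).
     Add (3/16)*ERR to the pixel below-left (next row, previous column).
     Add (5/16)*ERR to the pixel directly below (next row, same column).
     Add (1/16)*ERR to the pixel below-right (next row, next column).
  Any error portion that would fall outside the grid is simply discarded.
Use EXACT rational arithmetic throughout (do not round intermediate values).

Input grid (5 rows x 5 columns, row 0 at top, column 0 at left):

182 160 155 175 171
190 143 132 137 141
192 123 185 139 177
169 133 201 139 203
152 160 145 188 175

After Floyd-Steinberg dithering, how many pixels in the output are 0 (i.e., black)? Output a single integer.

Answer: 8

Derivation:
(0,0): OLD=182 → NEW=255, ERR=-73
(0,1): OLD=2049/16 → NEW=255, ERR=-2031/16
(0,2): OLD=25463/256 → NEW=0, ERR=25463/256
(0,3): OLD=895041/4096 → NEW=255, ERR=-149439/4096
(0,4): OLD=10160583/65536 → NEW=255, ERR=-6551097/65536
(1,0): OLD=36707/256 → NEW=255, ERR=-28573/256
(1,1): OLD=140469/2048 → NEW=0, ERR=140469/2048
(1,2): OLD=11686105/65536 → NEW=255, ERR=-5025575/65536
(1,3): OLD=20846501/262144 → NEW=0, ERR=20846501/262144
(1,4): OLD=596736335/4194304 → NEW=255, ERR=-472811185/4194304
(2,0): OLD=5569943/32768 → NEW=255, ERR=-2785897/32768
(2,1): OLD=90055917/1048576 → NEW=0, ERR=90055917/1048576
(2,2): OLD=3654208519/16777216 → NEW=255, ERR=-623981561/16777216
(2,3): OLD=32655256357/268435456 → NEW=0, ERR=32655256357/268435456
(2,4): OLD=858843243715/4294967296 → NEW=255, ERR=-236373416765/4294967296
(3,0): OLD=2659773735/16777216 → NEW=255, ERR=-1618416345/16777216
(3,1): OLD=14139575323/134217728 → NEW=0, ERR=14139575323/134217728
(3,2): OLD=1132344039961/4294967296 → NEW=255, ERR=37127379481/4294967296
(3,3): OLD=1444432487665/8589934592 → NEW=255, ERR=-746000833295/8589934592
(3,4): OLD=21359335757525/137438953472 → NEW=255, ERR=-13687597377835/137438953472
(4,0): OLD=304099586665/2147483648 → NEW=255, ERR=-243508743575/2147483648
(4,1): OLD=9545393473513/68719476736 → NEW=255, ERR=-7978073094167/68719476736
(4,2): OLD=95888307293127/1099511627776 → NEW=0, ERR=95888307293127/1099511627776
(4,3): OLD=3182110866172393/17592186044416 → NEW=255, ERR=-1303896575153687/17592186044416
(4,4): OLD=29842972869886431/281474976710656 → NEW=0, ERR=29842972869886431/281474976710656
Output grid:
  Row 0: ##.##  (1 black, running=1)
  Row 1: #.#.#  (2 black, running=3)
  Row 2: #.#.#  (2 black, running=5)
  Row 3: #.###  (1 black, running=6)
  Row 4: ##.#.  (2 black, running=8)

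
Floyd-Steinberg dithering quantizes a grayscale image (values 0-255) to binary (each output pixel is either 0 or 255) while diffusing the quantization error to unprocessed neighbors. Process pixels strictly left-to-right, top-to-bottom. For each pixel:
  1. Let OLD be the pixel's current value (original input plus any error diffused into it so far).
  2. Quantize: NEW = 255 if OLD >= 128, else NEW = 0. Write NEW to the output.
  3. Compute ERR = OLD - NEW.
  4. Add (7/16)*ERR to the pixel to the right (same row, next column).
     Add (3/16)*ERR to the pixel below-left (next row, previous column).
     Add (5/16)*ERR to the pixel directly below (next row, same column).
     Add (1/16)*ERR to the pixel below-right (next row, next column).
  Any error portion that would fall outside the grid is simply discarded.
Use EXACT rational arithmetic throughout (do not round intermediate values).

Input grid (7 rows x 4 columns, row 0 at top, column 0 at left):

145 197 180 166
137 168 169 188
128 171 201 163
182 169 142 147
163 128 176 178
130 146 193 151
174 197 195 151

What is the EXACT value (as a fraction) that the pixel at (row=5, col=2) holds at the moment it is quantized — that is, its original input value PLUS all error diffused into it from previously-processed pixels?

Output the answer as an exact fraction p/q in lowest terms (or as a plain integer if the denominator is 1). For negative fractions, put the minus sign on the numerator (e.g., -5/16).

(0,0): OLD=145 → NEW=255, ERR=-110
(0,1): OLD=1191/8 → NEW=255, ERR=-849/8
(0,2): OLD=17097/128 → NEW=255, ERR=-15543/128
(0,3): OLD=231167/2048 → NEW=0, ERR=231167/2048
(1,0): OLD=10589/128 → NEW=0, ERR=10589/128
(1,1): OLD=144779/1024 → NEW=255, ERR=-116341/1024
(1,2): OLD=3141735/32768 → NEW=0, ERR=3141735/32768
(1,3): OLD=135072641/524288 → NEW=255, ERR=1379201/524288
(2,0): OLD=2171689/16384 → NEW=255, ERR=-2006231/16384
(2,1): OLD=55087443/524288 → NEW=0, ERR=55087443/524288
(2,2): OLD=283454015/1048576 → NEW=255, ERR=16067135/1048576
(2,3): OLD=2961483683/16777216 → NEW=255, ERR=-1316706397/16777216
(3,0): OLD=1370992025/8388608 → NEW=255, ERR=-768103015/8388608
(3,1): OLD=21071491335/134217728 → NEW=255, ERR=-13154029305/134217728
(3,2): OLD=205648871161/2147483648 → NEW=0, ERR=205648871161/2147483648
(3,3): OLD=5680637036623/34359738368 → NEW=255, ERR=-3081096247217/34359738368
(4,0): OLD=249129505509/2147483648 → NEW=0, ERR=249129505509/2147483648
(4,1): OLD=2754971473455/17179869184 → NEW=255, ERR=-1625895168465/17179869184
(4,2): OLD=77835680334927/549755813888 → NEW=255, ERR=-62352052206513/549755813888
(4,3): OLD=935398603747289/8796093022208 → NEW=0, ERR=935398603747289/8796093022208
(5,0): OLD=40821622617685/274877906944 → NEW=255, ERR=-29272243653035/274877906944
(5,1): OLD=490995939936243/8796093022208 → NEW=0, ERR=490995939936243/8796093022208
(5,2): OLD=862027504393711/4398046511104 → NEW=255, ERR=-259474355937809/4398046511104
Target (5,2): original=193, with diffused error = 862027504393711/4398046511104

Answer: 862027504393711/4398046511104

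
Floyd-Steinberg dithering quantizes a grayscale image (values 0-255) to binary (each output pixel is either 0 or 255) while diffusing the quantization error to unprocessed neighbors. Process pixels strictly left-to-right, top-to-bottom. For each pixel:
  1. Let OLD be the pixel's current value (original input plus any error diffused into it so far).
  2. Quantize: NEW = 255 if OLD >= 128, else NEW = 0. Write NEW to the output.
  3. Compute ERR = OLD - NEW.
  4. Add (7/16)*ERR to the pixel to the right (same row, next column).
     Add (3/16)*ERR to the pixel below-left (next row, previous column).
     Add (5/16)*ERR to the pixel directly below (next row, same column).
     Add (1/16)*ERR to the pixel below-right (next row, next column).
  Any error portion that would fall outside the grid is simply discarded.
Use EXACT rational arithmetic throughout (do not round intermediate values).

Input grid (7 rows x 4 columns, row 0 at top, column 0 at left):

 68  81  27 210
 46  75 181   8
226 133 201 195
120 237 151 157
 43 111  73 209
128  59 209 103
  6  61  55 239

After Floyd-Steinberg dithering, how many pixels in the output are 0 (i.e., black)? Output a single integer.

Answer: 15

Derivation:
(0,0): OLD=68 → NEW=0, ERR=68
(0,1): OLD=443/4 → NEW=0, ERR=443/4
(0,2): OLD=4829/64 → NEW=0, ERR=4829/64
(0,3): OLD=248843/1024 → NEW=255, ERR=-12277/1024
(1,0): OLD=5633/64 → NEW=0, ERR=5633/64
(1,1): OLD=85255/512 → NEW=255, ERR=-45305/512
(1,2): OLD=2794131/16384 → NEW=255, ERR=-1383789/16384
(1,3): OLD=-7335307/262144 → NEW=0, ERR=-7335307/262144
(2,0): OLD=1940797/8192 → NEW=255, ERR=-148163/8192
(2,1): OLD=22832751/262144 → NEW=0, ERR=22832751/262144
(2,2): OLD=105872395/524288 → NEW=255, ERR=-27821045/524288
(2,3): OLD=1323396927/8388608 → NEW=255, ERR=-815698113/8388608
(3,0): OLD=548108653/4194304 → NEW=255, ERR=-521438867/4194304
(3,1): OLD=13337784243/67108864 → NEW=255, ERR=-3774976077/67108864
(3,2): OLD=104173143629/1073741824 → NEW=0, ERR=104173143629/1073741824
(3,3): OLD=2847427174811/17179869184 → NEW=255, ERR=-1533439467109/17179869184
(4,0): OLD=-6869139159/1073741824 → NEW=0, ERR=-6869139159/1073741824
(4,1): OLD=867957250043/8589934592 → NEW=0, ERR=867957250043/8589934592
(4,2): OLD=34984627920795/274877906944 → NEW=0, ERR=34984627920795/274877906944
(4,3): OLD=1068077283666605/4398046511104 → NEW=255, ERR=-53424576664915/4398046511104
(5,0): OLD=19921292228185/137438953472 → NEW=255, ERR=-15125640907175/137438953472
(5,1): OLD=289794315599247/4398046511104 → NEW=0, ERR=289794315599247/4398046511104
(5,2): OLD=619328698688043/2199023255552 → NEW=255, ERR=58577768522283/2199023255552
(5,3): OLD=8360700573019499/70368744177664 → NEW=0, ERR=8360700573019499/70368744177664
(6,0): OLD=-1128507133284275/70368744177664 → NEW=0, ERR=-1128507133284275/70368744177664
(6,1): OLD=81843027266015467/1125899906842624 → NEW=0, ERR=81843027266015467/1125899906842624
(6,2): OLD=2189153168599005053/18014398509481984 → NEW=0, ERR=2189153168599005053/18014398509481984
(6,3): OLD=95392697893651643243/288230376151711744 → NEW=255, ERR=21893951974965148523/288230376151711744
Output grid:
  Row 0: ...#  (3 black, running=3)
  Row 1: .##.  (2 black, running=5)
  Row 2: #.##  (1 black, running=6)
  Row 3: ##.#  (1 black, running=7)
  Row 4: ...#  (3 black, running=10)
  Row 5: #.#.  (2 black, running=12)
  Row 6: ...#  (3 black, running=15)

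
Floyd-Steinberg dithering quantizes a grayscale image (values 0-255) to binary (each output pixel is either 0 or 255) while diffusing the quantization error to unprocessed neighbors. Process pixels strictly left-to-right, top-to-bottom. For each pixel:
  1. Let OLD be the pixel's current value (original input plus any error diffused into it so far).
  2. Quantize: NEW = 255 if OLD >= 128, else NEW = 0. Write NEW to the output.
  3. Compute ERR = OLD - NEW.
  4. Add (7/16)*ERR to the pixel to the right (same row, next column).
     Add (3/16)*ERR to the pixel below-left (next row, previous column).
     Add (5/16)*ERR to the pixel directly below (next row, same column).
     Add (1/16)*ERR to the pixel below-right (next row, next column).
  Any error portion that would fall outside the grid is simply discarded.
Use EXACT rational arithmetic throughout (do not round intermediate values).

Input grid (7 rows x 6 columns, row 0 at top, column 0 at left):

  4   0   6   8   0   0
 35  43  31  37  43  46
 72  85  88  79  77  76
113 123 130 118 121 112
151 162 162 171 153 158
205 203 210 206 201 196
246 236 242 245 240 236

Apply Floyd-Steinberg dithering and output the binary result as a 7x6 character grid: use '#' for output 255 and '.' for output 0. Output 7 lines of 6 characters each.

Answer: ......
......
.#.#.#
.#.#..
#.####
###.#.
######

Derivation:
(0,0): OLD=4 → NEW=0, ERR=4
(0,1): OLD=7/4 → NEW=0, ERR=7/4
(0,2): OLD=433/64 → NEW=0, ERR=433/64
(0,3): OLD=11223/1024 → NEW=0, ERR=11223/1024
(0,4): OLD=78561/16384 → NEW=0, ERR=78561/16384
(0,5): OLD=549927/262144 → NEW=0, ERR=549927/262144
(1,0): OLD=2341/64 → NEW=0, ERR=2341/64
(1,1): OLD=31267/512 → NEW=0, ERR=31267/512
(1,2): OLD=1015743/16384 → NEW=0, ERR=1015743/16384
(1,3): OLD=4513475/65536 → NEW=0, ERR=4513475/65536
(1,4): OLD=317540121/4194304 → NEW=0, ERR=317540121/4194304
(1,5): OLD=5373894367/67108864 → NEW=0, ERR=5373894367/67108864
(2,0): OLD=777265/8192 → NEW=0, ERR=777265/8192
(2,1): OLD=41813195/262144 → NEW=255, ERR=-25033525/262144
(2,2): OLD=345293921/4194304 → NEW=0, ERR=345293921/4194304
(2,3): OLD=5187810137/33554432 → NEW=255, ERR=-3368570023/33554432
(2,4): OLD=81664831307/1073741824 → NEW=0, ERR=81664831307/1073741824
(2,5): OLD=2388525697469/17179869184 → NEW=255, ERR=-1992340944451/17179869184
(3,0): OLD=523218177/4194304 → NEW=0, ERR=523218177/4194304
(3,1): OLD=5674038477/33554432 → NEW=255, ERR=-2882341683/33554432
(3,2): OLD=25059291175/268435456 → NEW=0, ERR=25059291175/268435456
(3,3): OLD=2523303250629/17179869184 → NEW=255, ERR=-1857563391291/17179869184
(3,4): OLD=9544369410309/137438953472 → NEW=0, ERR=9544369410309/137438953472
(3,5): OLD=243860651123243/2199023255552 → NEW=0, ERR=243860651123243/2199023255552
(4,0): OLD=93349209743/536870912 → NEW=255, ERR=-43552872817/536870912
(4,1): OLD=1073439633251/8589934592 → NEW=0, ERR=1073439633251/8589934592
(4,2): OLD=60528899850873/274877906944 → NEW=255, ERR=-9564966419847/274877906944
(4,3): OLD=619433047781629/4398046511104 → NEW=255, ERR=-502068812549891/4398046511104
(4,4): OLD=9766662955551757/70368744177664 → NEW=255, ERR=-8177366809752563/70368744177664
(4,5): OLD=164555038930663739/1125899906842624 → NEW=255, ERR=-122549437314205381/1125899906842624
(5,0): OLD=27911074536153/137438953472 → NEW=255, ERR=-7135858599207/137438953472
(5,1): OLD=913657792543529/4398046511104 → NEW=255, ERR=-207844067787991/4398046511104
(5,2): OLD=5800362571890291/35184372088832 → NEW=255, ERR=-3171652310761869/35184372088832
(5,3): OLD=120386011622184577/1125899906842624 → NEW=0, ERR=120386011622184577/1125899906842624
(5,4): OLD=414153613628197193/2251799813685248 → NEW=255, ERR=-160055338861541047/2251799813685248
(5,5): OLD=4454086732632014573/36028797018963968 → NEW=0, ERR=4454086732632014573/36028797018963968
(6,0): OLD=15545441488468251/70368744177664 → NEW=255, ERR=-2398588276836069/70368744177664
(6,1): OLD=209611261186602303/1125899906842624 → NEW=255, ERR=-77493215058266817/1125899906842624
(6,2): OLD=904379379419425351/4503599627370496 → NEW=255, ERR=-244038525560051129/4503599627370496
(6,3): OLD=16987257563868912443/72057594037927936 → NEW=255, ERR=-1387428915802711237/72057594037927936
(6,4): OLD=275809529616789628427/1152921504606846976 → NEW=255, ERR=-18185454057956350453/1152921504606846976
(6,5): OLD=4856838966713773043821/18446744073709551616 → NEW=255, ERR=152919227917837381741/18446744073709551616
Row 0: ......
Row 1: ......
Row 2: .#.#.#
Row 3: .#.#..
Row 4: #.####
Row 5: ###.#.
Row 6: ######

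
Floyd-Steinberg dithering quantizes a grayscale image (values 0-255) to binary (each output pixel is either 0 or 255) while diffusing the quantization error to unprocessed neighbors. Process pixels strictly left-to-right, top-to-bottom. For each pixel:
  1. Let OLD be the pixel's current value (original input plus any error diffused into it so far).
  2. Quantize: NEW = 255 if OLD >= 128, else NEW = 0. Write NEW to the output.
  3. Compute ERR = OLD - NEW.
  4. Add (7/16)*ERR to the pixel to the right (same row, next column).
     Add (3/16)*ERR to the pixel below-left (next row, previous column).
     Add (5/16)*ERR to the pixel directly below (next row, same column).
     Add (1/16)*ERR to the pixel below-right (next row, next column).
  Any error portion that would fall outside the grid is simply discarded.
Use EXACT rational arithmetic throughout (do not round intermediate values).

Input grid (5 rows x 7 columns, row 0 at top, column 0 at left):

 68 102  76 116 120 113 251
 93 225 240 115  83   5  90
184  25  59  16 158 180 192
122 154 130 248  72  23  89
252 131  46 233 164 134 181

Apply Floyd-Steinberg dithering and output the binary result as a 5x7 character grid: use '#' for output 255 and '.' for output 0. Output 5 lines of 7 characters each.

Answer: .#..#.#
.###...
#...###
.#.#...
##.##.#

Derivation:
(0,0): OLD=68 → NEW=0, ERR=68
(0,1): OLD=527/4 → NEW=255, ERR=-493/4
(0,2): OLD=1413/64 → NEW=0, ERR=1413/64
(0,3): OLD=128675/1024 → NEW=0, ERR=128675/1024
(0,4): OLD=2866805/16384 → NEW=255, ERR=-1311115/16384
(0,5): OLD=20444467/262144 → NEW=0, ERR=20444467/262144
(0,6): OLD=1195881573/4194304 → NEW=255, ERR=126334053/4194304
(1,0): OLD=5833/64 → NEW=0, ERR=5833/64
(1,1): OLD=120191/512 → NEW=255, ERR=-10369/512
(1,2): OLD=4159851/16384 → NEW=255, ERR=-18069/16384
(1,3): OLD=9185615/65536 → NEW=255, ERR=-7526065/65536
(1,4): OLD=126782413/4194304 → NEW=0, ERR=126782413/4194304
(1,5): OLD=1450967645/33554432 → NEW=0, ERR=1450967645/33554432
(1,6): OLD=66145409491/536870912 → NEW=0, ERR=66145409491/536870912
(2,0): OLD=1709541/8192 → NEW=255, ERR=-379419/8192
(2,1): OLD=1021735/262144 → NEW=0, ERR=1021735/262144
(2,2): OLD=157548853/4194304 → NEW=0, ERR=157548853/4194304
(2,3): OLD=71982285/33554432 → NEW=0, ERR=71982285/33554432
(2,4): OLD=45450167133/268435456 → NEW=255, ERR=-23000874147/268435456
(2,5): OLD=1554917777439/8589934592 → NEW=255, ERR=-635515543521/8589934592
(2,6): OLD=27602750738377/137438953472 → NEW=255, ERR=-7444182396983/137438953472
(3,0): OLD=454063253/4194304 → NEW=0, ERR=454063253/4194304
(3,1): OLD=6936665329/33554432 → NEW=255, ERR=-1619714831/33554432
(3,2): OLD=32551948899/268435456 → NEW=0, ERR=32551948899/268435456
(3,3): OLD=309243831813/1073741824 → NEW=255, ERR=35439666693/1073741824
(3,4): OLD=6311966955669/137438953472 → NEW=0, ERR=6311966955669/137438953472
(3,5): OLD=4905532665743/1099511627776 → NEW=0, ERR=4905532665743/1099511627776
(3,6): OLD=1220930001163217/17592186044416 → NEW=0, ERR=1220930001163217/17592186044416
(4,0): OLD=148594855451/536870912 → NEW=255, ERR=11692772891/536870912
(4,1): OLD=1330985445087/8589934592 → NEW=255, ERR=-859447875873/8589934592
(4,2): OLD=5950273556337/137438953472 → NEW=0, ERR=5950273556337/137438953472
(4,3): OLD=306154109412395/1099511627776 → NEW=255, ERR=25778644329515/1099511627776
(4,4): OLD=1684527258254225/8796093022208 → NEW=255, ERR=-558476462408815/8796093022208
(4,5): OLD=34762140792579217/281474976710656 → NEW=0, ERR=34762140792579217/281474976710656
(4,6): OLD=1157416734557601863/4503599627370496 → NEW=255, ERR=8998829578125383/4503599627370496
Row 0: .#..#.#
Row 1: .###...
Row 2: #...###
Row 3: .#.#...
Row 4: ##.##.#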